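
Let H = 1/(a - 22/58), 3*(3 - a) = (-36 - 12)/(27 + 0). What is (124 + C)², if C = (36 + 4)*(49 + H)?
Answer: 1738880019556/395641 ≈ 4.3951e+6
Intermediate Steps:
a = 97/27 (a = 3 - (-36 - 12)/(3*(27 + 0)) = 3 - (-16)/27 = 3 - ⅓*(-16/9) = 3 + 16/27 = 97/27 ≈ 3.5926)
H = 783/2516 (H = 1/(97/27 - 22/58) = 1/(97/27 - 22*1/58) = 1/(97/27 - 11/29) = 1/(2516/783) = 783/2516 ≈ 0.31121)
C = 1240670/629 (C = (36 + 4)*(49 + 783/2516) = 40*(124067/2516) = 1240670/629 ≈ 1972.4)
(124 + C)² = (124 + 1240670/629)² = (1318666/629)² = 1738880019556/395641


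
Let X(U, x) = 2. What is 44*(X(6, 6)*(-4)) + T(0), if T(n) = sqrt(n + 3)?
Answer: -352 + sqrt(3) ≈ -350.27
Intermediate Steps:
T(n) = sqrt(3 + n)
44*(X(6, 6)*(-4)) + T(0) = 44*(2*(-4)) + sqrt(3 + 0) = 44*(-8) + sqrt(3) = -352 + sqrt(3)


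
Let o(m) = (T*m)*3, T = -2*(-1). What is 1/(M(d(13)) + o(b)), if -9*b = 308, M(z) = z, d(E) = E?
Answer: -3/577 ≈ -0.0051993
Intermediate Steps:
T = 2
b = -308/9 (b = -⅑*308 = -308/9 ≈ -34.222)
o(m) = 6*m (o(m) = (2*m)*3 = 6*m)
1/(M(d(13)) + o(b)) = 1/(13 + 6*(-308/9)) = 1/(13 - 616/3) = 1/(-577/3) = -3/577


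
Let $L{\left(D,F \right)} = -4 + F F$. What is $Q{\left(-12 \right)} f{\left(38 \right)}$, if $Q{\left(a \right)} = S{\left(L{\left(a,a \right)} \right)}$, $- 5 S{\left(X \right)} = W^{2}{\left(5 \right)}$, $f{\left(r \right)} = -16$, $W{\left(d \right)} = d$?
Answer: $80$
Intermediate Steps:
$L{\left(D,F \right)} = -4 + F^{2}$
$S{\left(X \right)} = -5$ ($S{\left(X \right)} = - \frac{5^{2}}{5} = \left(- \frac{1}{5}\right) 25 = -5$)
$Q{\left(a \right)} = -5$
$Q{\left(-12 \right)} f{\left(38 \right)} = \left(-5\right) \left(-16\right) = 80$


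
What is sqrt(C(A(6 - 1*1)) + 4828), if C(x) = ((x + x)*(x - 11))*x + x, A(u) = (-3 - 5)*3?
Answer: 2*I*sqrt(8879) ≈ 188.46*I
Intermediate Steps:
A(u) = -24 (A(u) = -8*3 = -24)
C(x) = x + 2*x**2*(-11 + x) (C(x) = ((2*x)*(-11 + x))*x + x = (2*x*(-11 + x))*x + x = 2*x**2*(-11 + x) + x = x + 2*x**2*(-11 + x))
sqrt(C(A(6 - 1*1)) + 4828) = sqrt(-24*(1 - 22*(-24) + 2*(-24)**2) + 4828) = sqrt(-24*(1 + 528 + 2*576) + 4828) = sqrt(-24*(1 + 528 + 1152) + 4828) = sqrt(-24*1681 + 4828) = sqrt(-40344 + 4828) = sqrt(-35516) = 2*I*sqrt(8879)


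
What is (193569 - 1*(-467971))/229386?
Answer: 330770/114693 ≈ 2.8840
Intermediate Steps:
(193569 - 1*(-467971))/229386 = (193569 + 467971)*(1/229386) = 661540*(1/229386) = 330770/114693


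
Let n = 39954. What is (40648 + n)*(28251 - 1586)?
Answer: 2149252330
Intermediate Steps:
(40648 + n)*(28251 - 1586) = (40648 + 39954)*(28251 - 1586) = 80602*26665 = 2149252330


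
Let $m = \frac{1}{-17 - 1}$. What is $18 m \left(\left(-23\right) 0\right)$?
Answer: $0$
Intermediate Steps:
$m = - \frac{1}{18}$ ($m = \frac{1}{-18} = - \frac{1}{18} \approx -0.055556$)
$18 m \left(\left(-23\right) 0\right) = 18 \left(- \frac{1}{18}\right) \left(\left(-23\right) 0\right) = \left(-1\right) 0 = 0$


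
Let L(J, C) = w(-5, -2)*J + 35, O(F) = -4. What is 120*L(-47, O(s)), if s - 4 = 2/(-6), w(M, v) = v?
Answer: 15480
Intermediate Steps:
s = 11/3 (s = 4 + 2/(-6) = 4 + 2*(-⅙) = 4 - ⅓ = 11/3 ≈ 3.6667)
L(J, C) = 35 - 2*J (L(J, C) = -2*J + 35 = 35 - 2*J)
120*L(-47, O(s)) = 120*(35 - 2*(-47)) = 120*(35 + 94) = 120*129 = 15480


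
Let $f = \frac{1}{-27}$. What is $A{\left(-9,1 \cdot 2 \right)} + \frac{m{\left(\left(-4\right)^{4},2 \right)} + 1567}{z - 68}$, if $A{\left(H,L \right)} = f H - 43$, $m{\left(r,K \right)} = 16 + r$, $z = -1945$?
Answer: $- \frac{87727}{2013} \approx -43.58$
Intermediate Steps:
$f = - \frac{1}{27} \approx -0.037037$
$A{\left(H,L \right)} = -43 - \frac{H}{27}$ ($A{\left(H,L \right)} = - \frac{H}{27} - 43 = -43 - \frac{H}{27}$)
$A{\left(-9,1 \cdot 2 \right)} + \frac{m{\left(\left(-4\right)^{4},2 \right)} + 1567}{z - 68} = \left(-43 - - \frac{1}{3}\right) + \frac{\left(16 + \left(-4\right)^{4}\right) + 1567}{-1945 - 68} = \left(-43 + \frac{1}{3}\right) + \frac{\left(16 + 256\right) + 1567}{-2013} = - \frac{128}{3} + \left(272 + 1567\right) \left(- \frac{1}{2013}\right) = - \frac{128}{3} + 1839 \left(- \frac{1}{2013}\right) = - \frac{128}{3} - \frac{613}{671} = - \frac{87727}{2013}$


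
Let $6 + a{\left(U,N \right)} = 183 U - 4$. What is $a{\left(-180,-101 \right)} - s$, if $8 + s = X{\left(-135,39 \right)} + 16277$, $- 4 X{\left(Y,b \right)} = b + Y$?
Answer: $-49243$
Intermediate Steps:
$X{\left(Y,b \right)} = - \frac{Y}{4} - \frac{b}{4}$ ($X{\left(Y,b \right)} = - \frac{b + Y}{4} = - \frac{Y + b}{4} = - \frac{Y}{4} - \frac{b}{4}$)
$a{\left(U,N \right)} = -10 + 183 U$ ($a{\left(U,N \right)} = -6 + \left(183 U - 4\right) = -6 + \left(-4 + 183 U\right) = -10 + 183 U$)
$s = 16293$ ($s = -8 + \left(\left(\left(- \frac{1}{4}\right) \left(-135\right) - \frac{39}{4}\right) + 16277\right) = -8 + \left(\left(\frac{135}{4} - \frac{39}{4}\right) + 16277\right) = -8 + \left(24 + 16277\right) = -8 + 16301 = 16293$)
$a{\left(-180,-101 \right)} - s = \left(-10 + 183 \left(-180\right)\right) - 16293 = \left(-10 - 32940\right) - 16293 = -32950 - 16293 = -49243$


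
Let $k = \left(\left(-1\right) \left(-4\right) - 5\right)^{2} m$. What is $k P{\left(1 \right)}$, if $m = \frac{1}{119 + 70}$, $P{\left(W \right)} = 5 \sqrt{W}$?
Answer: $\frac{5}{189} \approx 0.026455$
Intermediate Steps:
$m = \frac{1}{189} \approx 0.005291$
$k = \frac{1}{189}$ ($k = \left(\left(-1\right) \left(-4\right) - 5\right)^{2} \cdot \frac{1}{189} = \left(4 - 5\right)^{2} \cdot \frac{1}{189} = \left(-1\right)^{2} \cdot \frac{1}{189} = 1 \cdot \frac{1}{189} = \frac{1}{189} \approx 0.005291$)
$k P{\left(1 \right)} = \frac{5 \sqrt{1}}{189} = \frac{5 \cdot 1}{189} = \frac{1}{189} \cdot 5 = \frac{5}{189}$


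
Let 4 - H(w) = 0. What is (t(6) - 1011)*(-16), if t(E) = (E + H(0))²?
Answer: 14576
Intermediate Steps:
H(w) = 4 (H(w) = 4 - 1*0 = 4 + 0 = 4)
t(E) = (4 + E)² (t(E) = (E + 4)² = (4 + E)²)
(t(6) - 1011)*(-16) = ((4 + 6)² - 1011)*(-16) = (10² - 1011)*(-16) = (100 - 1011)*(-16) = -911*(-16) = 14576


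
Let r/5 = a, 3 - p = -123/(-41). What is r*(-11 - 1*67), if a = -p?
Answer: 0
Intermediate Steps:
p = 0 (p = 3 - (-123)/(-41) = 3 - (-123)*(-1)/41 = 3 - 1*3 = 3 - 3 = 0)
a = 0 (a = -1*0 = 0)
r = 0 (r = 5*0 = 0)
r*(-11 - 1*67) = 0*(-11 - 1*67) = 0*(-11 - 67) = 0*(-78) = 0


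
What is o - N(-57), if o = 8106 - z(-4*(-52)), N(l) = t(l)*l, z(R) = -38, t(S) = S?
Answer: 4895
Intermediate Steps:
N(l) = l**2 (N(l) = l*l = l**2)
o = 8144 (o = 8106 - 1*(-38) = 8106 + 38 = 8144)
o - N(-57) = 8144 - 1*(-57)**2 = 8144 - 1*3249 = 8144 - 3249 = 4895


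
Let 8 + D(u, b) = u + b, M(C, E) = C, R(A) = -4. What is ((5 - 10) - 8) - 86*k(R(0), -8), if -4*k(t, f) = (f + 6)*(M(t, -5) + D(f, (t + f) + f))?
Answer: 1707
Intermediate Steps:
D(u, b) = -8 + b + u (D(u, b) = -8 + (u + b) = -8 + (b + u) = -8 + b + u)
k(t, f) = -(6 + f)*(-8 + 2*t + 3*f)/4 (k(t, f) = -(f + 6)*(t + (-8 + ((t + f) + f) + f))/4 = -(6 + f)*(t + (-8 + ((f + t) + f) + f))/4 = -(6 + f)*(t + (-8 + (t + 2*f) + f))/4 = -(6 + f)*(t + (-8 + t + 3*f))/4 = -(6 + f)*(-8 + 2*t + 3*f)/4)
((5 - 10) - 8) - 86*k(R(0), -8) = ((5 - 10) - 8) - 86*(12 - 3*(-4) - 5/2*(-8) - ¾*(-8)² - ½*(-8)*(-4)) = (-5 - 8) - 86*(12 + 12 + 20 - ¾*64 - 16) = -13 - 86*(12 + 12 + 20 - 48 - 16) = -13 - 86*(-20) = -13 + 1720 = 1707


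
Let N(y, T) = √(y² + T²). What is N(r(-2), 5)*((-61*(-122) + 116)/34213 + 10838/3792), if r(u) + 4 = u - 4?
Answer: 998651075*√5/64867848 ≈ 34.425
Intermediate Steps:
r(u) = -8 + u (r(u) = -4 + (u - 4) = -4 + (-4 + u) = -8 + u)
N(y, T) = √(T² + y²)
N(r(-2), 5)*((-61*(-122) + 116)/34213 + 10838/3792) = √(5² + (-8 - 2)²)*((-61*(-122) + 116)/34213 + 10838/3792) = √(25 + (-10)²)*((7442 + 116)*(1/34213) + 10838*(1/3792)) = √(25 + 100)*(7558*(1/34213) + 5419/1896) = √125*(7558/34213 + 5419/1896) = (5*√5)*(199730215/64867848) = 998651075*√5/64867848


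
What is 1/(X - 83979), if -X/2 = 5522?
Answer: -1/95023 ≈ -1.0524e-5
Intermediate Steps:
X = -11044 (X = -2*5522 = -11044)
1/(X - 83979) = 1/(-11044 - 83979) = 1/(-95023) = -1/95023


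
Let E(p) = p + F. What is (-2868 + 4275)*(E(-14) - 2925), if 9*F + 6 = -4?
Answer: -12410209/3 ≈ -4.1367e+6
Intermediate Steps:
F = -10/9 (F = -⅔ + (⅑)*(-4) = -⅔ - 4/9 = -10/9 ≈ -1.1111)
E(p) = -10/9 + p (E(p) = p - 10/9 = -10/9 + p)
(-2868 + 4275)*(E(-14) - 2925) = (-2868 + 4275)*((-10/9 - 14) - 2925) = 1407*(-136/9 - 2925) = 1407*(-26461/9) = -12410209/3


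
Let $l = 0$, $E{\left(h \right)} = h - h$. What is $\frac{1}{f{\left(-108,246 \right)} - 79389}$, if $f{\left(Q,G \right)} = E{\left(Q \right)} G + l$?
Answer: $- \frac{1}{79389} \approx -1.2596 \cdot 10^{-5}$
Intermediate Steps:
$E{\left(h \right)} = 0$
$f{\left(Q,G \right)} = 0$ ($f{\left(Q,G \right)} = 0 G + 0 = 0 + 0 = 0$)
$\frac{1}{f{\left(-108,246 \right)} - 79389} = \frac{1}{0 - 79389} = \frac{1}{-79389} = - \frac{1}{79389}$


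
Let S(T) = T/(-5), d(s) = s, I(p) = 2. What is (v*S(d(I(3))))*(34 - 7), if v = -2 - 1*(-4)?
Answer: -108/5 ≈ -21.600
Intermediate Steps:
v = 2 (v = -2 + 4 = 2)
S(T) = -T/5 (S(T) = T*(-1/5) = -T/5)
(v*S(d(I(3))))*(34 - 7) = (2*(-1/5*2))*(34 - 7) = (2*(-2/5))*27 = -4/5*27 = -108/5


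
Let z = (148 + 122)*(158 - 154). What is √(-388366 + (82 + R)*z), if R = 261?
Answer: I*√17926 ≈ 133.89*I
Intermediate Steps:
z = 1080 (z = 270*4 = 1080)
√(-388366 + (82 + R)*z) = √(-388366 + (82 + 261)*1080) = √(-388366 + 343*1080) = √(-388366 + 370440) = √(-17926) = I*√17926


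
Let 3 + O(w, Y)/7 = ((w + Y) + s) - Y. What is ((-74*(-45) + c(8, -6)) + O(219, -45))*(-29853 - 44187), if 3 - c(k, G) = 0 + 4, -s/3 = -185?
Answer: -646073040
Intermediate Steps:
s = 555 (s = -3*(-185) = 555)
c(k, G) = -1 (c(k, G) = 3 - (0 + 4) = 3 - 1*4 = 3 - 4 = -1)
O(w, Y) = 3864 + 7*w (O(w, Y) = -21 + 7*(((w + Y) + 555) - Y) = -21 + 7*(((Y + w) + 555) - Y) = -21 + 7*((555 + Y + w) - Y) = -21 + 7*(555 + w) = -21 + (3885 + 7*w) = 3864 + 7*w)
((-74*(-45) + c(8, -6)) + O(219, -45))*(-29853 - 44187) = ((-74*(-45) - 1) + (3864 + 7*219))*(-29853 - 44187) = ((3330 - 1) + (3864 + 1533))*(-74040) = (3329 + 5397)*(-74040) = 8726*(-74040) = -646073040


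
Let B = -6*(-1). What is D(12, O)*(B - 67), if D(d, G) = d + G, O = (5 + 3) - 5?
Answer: -915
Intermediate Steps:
B = 6
O = 3 (O = 8 - 5 = 3)
D(d, G) = G + d
D(12, O)*(B - 67) = (3 + 12)*(6 - 67) = 15*(-61) = -915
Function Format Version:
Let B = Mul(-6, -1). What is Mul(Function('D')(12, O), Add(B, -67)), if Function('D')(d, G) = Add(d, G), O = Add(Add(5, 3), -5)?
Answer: -915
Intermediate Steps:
B = 6
O = 3 (O = Add(8, -5) = 3)
Function('D')(d, G) = Add(G, d)
Mul(Function('D')(12, O), Add(B, -67)) = Mul(Add(3, 12), Add(6, -67)) = Mul(15, -61) = -915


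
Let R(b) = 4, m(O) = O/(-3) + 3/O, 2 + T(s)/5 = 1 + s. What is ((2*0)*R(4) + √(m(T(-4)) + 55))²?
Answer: 4741/75 ≈ 63.213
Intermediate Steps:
T(s) = -5 + 5*s (T(s) = -10 + 5*(1 + s) = -10 + (5 + 5*s) = -5 + 5*s)
m(O) = 3/O - O/3 (m(O) = O*(-⅓) + 3/O = -O/3 + 3/O = 3/O - O/3)
((2*0)*R(4) + √(m(T(-4)) + 55))² = ((2*0)*4 + √((3/(-5 + 5*(-4)) - (-5 + 5*(-4))/3) + 55))² = (0*4 + √((3/(-5 - 20) - (-5 - 20)/3) + 55))² = (0 + √((3/(-25) - ⅓*(-25)) + 55))² = (0 + √((3*(-1/25) + 25/3) + 55))² = (0 + √((-3/25 + 25/3) + 55))² = (0 + √(616/75 + 55))² = (0 + √(4741/75))² = (0 + √14223/15)² = (√14223/15)² = 4741/75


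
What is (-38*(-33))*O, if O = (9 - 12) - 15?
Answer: -22572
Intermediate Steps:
O = -18 (O = -3 - 15 = -18)
(-38*(-33))*O = -38*(-33)*(-18) = 1254*(-18) = -22572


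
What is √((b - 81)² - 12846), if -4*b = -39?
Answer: I*√124311/4 ≈ 88.144*I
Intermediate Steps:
b = 39/4 (b = -¼*(-39) = 39/4 ≈ 9.7500)
√((b - 81)² - 12846) = √((39/4 - 81)² - 12846) = √((-285/4)² - 12846) = √(81225/16 - 12846) = √(-124311/16) = I*√124311/4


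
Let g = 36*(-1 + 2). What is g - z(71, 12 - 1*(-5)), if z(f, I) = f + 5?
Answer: -40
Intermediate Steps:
z(f, I) = 5 + f
g = 36 (g = 36*1 = 36)
g - z(71, 12 - 1*(-5)) = 36 - (5 + 71) = 36 - 1*76 = 36 - 76 = -40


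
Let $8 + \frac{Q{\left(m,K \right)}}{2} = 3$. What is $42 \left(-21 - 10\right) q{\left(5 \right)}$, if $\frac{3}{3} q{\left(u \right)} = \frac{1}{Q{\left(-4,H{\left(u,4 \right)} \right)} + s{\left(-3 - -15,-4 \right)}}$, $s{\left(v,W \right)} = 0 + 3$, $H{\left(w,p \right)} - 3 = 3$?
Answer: $186$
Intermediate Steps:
$H{\left(w,p \right)} = 6$ ($H{\left(w,p \right)} = 3 + 3 = 6$)
$s{\left(v,W \right)} = 3$
$Q{\left(m,K \right)} = -10$ ($Q{\left(m,K \right)} = -16 + 2 \cdot 3 = -16 + 6 = -10$)
$q{\left(u \right)} = - \frac{1}{7}$ ($q{\left(u \right)} = \frac{1}{-10 + 3} = \frac{1}{-7} = - \frac{1}{7}$)
$42 \left(-21 - 10\right) q{\left(5 \right)} = 42 \left(-21 - 10\right) \left(- \frac{1}{7}\right) = 42 \left(-31\right) \left(- \frac{1}{7}\right) = \left(-1302\right) \left(- \frac{1}{7}\right) = 186$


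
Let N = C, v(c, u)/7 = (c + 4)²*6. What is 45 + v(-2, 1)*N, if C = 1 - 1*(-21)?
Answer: 3741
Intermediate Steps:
C = 22 (C = 1 + 21 = 22)
v(c, u) = 42*(4 + c)² (v(c, u) = 7*((c + 4)²*6) = 7*((4 + c)²*6) = 7*(6*(4 + c)²) = 42*(4 + c)²)
N = 22
45 + v(-2, 1)*N = 45 + (42*(4 - 2)²)*22 = 45 + (42*2²)*22 = 45 + (42*4)*22 = 45 + 168*22 = 45 + 3696 = 3741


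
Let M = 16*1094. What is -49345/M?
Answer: -49345/17504 ≈ -2.8191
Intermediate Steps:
M = 17504
-49345/M = -49345/17504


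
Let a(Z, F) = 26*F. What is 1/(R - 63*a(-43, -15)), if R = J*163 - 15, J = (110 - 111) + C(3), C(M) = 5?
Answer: 1/25207 ≈ 3.9672e-5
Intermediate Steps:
J = 4 (J = (110 - 111) + 5 = -1 + 5 = 4)
R = 637 (R = 4*163 - 15 = 652 - 15 = 637)
1/(R - 63*a(-43, -15)) = 1/(637 - 1638*(-15)) = 1/(637 - 63*(-390)) = 1/(637 + 24570) = 1/25207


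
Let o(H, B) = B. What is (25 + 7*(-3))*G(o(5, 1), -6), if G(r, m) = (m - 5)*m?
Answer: 264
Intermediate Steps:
G(r, m) = m*(-5 + m) (G(r, m) = (-5 + m)*m = m*(-5 + m))
(25 + 7*(-3))*G(o(5, 1), -6) = (25 + 7*(-3))*(-6*(-5 - 6)) = (25 - 21)*(-6*(-11)) = 4*66 = 264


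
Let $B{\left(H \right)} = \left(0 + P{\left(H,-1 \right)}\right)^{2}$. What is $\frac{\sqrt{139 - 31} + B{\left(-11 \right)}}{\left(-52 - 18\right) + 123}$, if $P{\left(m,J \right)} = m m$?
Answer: $\frac{14641}{53} + \frac{6 \sqrt{3}}{53} \approx 276.44$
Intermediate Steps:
$P{\left(m,J \right)} = m^{2}$
$B{\left(H \right)} = H^{4}$ ($B{\left(H \right)} = \left(0 + H^{2}\right)^{2} = \left(H^{2}\right)^{2} = H^{4}$)
$\frac{\sqrt{139 - 31} + B{\left(-11 \right)}}{\left(-52 - 18\right) + 123} = \frac{\sqrt{139 - 31} + \left(-11\right)^{4}}{\left(-52 - 18\right) + 123} = \frac{\sqrt{108} + 14641}{-70 + 123} = \frac{6 \sqrt{3} + 14641}{53} = \left(14641 + 6 \sqrt{3}\right) \frac{1}{53} = \frac{14641}{53} + \frac{6 \sqrt{3}}{53}$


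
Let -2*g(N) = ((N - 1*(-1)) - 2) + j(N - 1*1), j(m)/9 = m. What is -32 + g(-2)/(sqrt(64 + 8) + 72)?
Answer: -2257/71 - 5*sqrt(2)/284 ≈ -31.814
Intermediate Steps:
j(m) = 9*m
g(N) = 5 - 5*N (g(N) = -(((N - 1*(-1)) - 2) + 9*(N - 1*1))/2 = -(((N + 1) - 2) + 9*(N - 1))/2 = -(((1 + N) - 2) + 9*(-1 + N))/2 = -((-1 + N) + (-9 + 9*N))/2 = -(-10 + 10*N)/2 = 5 - 5*N)
-32 + g(-2)/(sqrt(64 + 8) + 72) = -32 + (5 - 5*(-2))/(sqrt(64 + 8) + 72) = -32 + (5 + 10)/(sqrt(72) + 72) = -32 + 15/(6*sqrt(2) + 72) = -32 + 15/(72 + 6*sqrt(2))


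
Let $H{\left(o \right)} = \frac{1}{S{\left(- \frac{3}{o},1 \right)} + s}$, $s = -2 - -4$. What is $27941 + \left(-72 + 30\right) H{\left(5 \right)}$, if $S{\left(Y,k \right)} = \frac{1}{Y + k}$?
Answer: $\frac{83795}{3} \approx 27932.0$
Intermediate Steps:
$s = 2$ ($s = -2 + 4 = 2$)
$H{\left(o \right)} = \frac{1}{2 + \frac{1}{1 - \frac{3}{o}}}$ ($H{\left(o \right)} = \frac{1}{\frac{1}{- \frac{3}{o} + 1} + 2} = \frac{1}{\frac{1}{1 - \frac{3}{o}} + 2} = \frac{1}{2 + \frac{1}{1 - \frac{3}{o}}}$)
$27941 + \left(-72 + 30\right) H{\left(5 \right)} = 27941 + \left(-72 + 30\right) \frac{-3 + 5}{3 \left(-2 + 5\right)} = 27941 - 42 \cdot \frac{1}{3} \cdot \frac{1}{3} \cdot 2 = 27941 - \frac{28}{3} = \frac{83795}{3}$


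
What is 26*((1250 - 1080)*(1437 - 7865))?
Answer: -28411760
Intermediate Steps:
26*((1250 - 1080)*(1437 - 7865)) = 26*(170*(-6428)) = 26*(-1092760) = -28411760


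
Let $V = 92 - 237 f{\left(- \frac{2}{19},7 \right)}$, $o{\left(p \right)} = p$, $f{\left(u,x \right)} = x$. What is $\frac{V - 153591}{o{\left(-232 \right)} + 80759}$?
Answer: $- \frac{155158}{80527} \approx -1.9268$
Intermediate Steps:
$V = -1567$ ($V = 92 - 1659 = -1567$)
$\frac{V - 153591}{o{\left(-232 \right)} + 80759} = \frac{-1567 - 153591}{-232 + 80759} = - \frac{155158}{80527}$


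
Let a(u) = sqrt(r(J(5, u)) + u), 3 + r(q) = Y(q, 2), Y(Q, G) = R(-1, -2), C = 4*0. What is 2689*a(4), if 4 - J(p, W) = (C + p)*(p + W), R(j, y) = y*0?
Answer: 2689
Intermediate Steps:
C = 0
R(j, y) = 0
J(p, W) = 4 - p*(W + p) (J(p, W) = 4 - (0 + p)*(p + W) = 4 - p*(W + p))
Y(Q, G) = 0
r(q) = -3 (r(q) = -3 + 0 = -3)
a(u) = sqrt(-3 + u)
2689*a(4) = 2689*sqrt(-3 + 4) = 2689*sqrt(1) = 2689*1 = 2689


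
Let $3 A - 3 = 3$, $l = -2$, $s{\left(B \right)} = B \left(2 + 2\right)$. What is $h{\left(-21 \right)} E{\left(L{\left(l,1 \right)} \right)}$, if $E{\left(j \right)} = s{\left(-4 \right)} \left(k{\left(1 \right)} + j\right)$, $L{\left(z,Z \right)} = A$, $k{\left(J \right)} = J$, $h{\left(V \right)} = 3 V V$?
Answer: $-63504$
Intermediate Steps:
$h{\left(V \right)} = 3 V^{2}$
$s{\left(B \right)} = 4 B$ ($s{\left(B \right)} = B 4 = 4 B$)
$A = 2$ ($A = 1 + \frac{1}{3} \cdot 3 = 1 + 1 = 2$)
$L{\left(z,Z \right)} = 2$
$E{\left(j \right)} = -16 - 16 j$ ($E{\left(j \right)} = 4 \left(-4\right) \left(1 + j\right) = - 16 \left(1 + j\right) = -16 - 16 j$)
$h{\left(-21 \right)} E{\left(L{\left(l,1 \right)} \right)} = 3 \left(-21\right)^{2} \left(-16 - 32\right) = 3 \cdot 441 \left(-16 - 32\right) = 1323 \left(-48\right) = -63504$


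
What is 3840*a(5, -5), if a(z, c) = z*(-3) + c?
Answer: -76800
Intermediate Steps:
a(z, c) = c - 3*z (a(z, c) = -3*z + c = c - 3*z)
3840*a(5, -5) = 3840*(-5 - 3*5) = 3840*(-5 - 15) = 3840*(-20) = -76800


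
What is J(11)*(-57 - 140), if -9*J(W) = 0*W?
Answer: 0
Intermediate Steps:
J(W) = 0 (J(W) = -0*W = -⅑*0 = 0)
J(11)*(-57 - 140) = 0*(-57 - 140) = 0*(-197) = 0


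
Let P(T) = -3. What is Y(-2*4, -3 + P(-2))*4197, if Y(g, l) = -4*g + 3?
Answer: 146895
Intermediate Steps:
Y(g, l) = 3 - 4*g
Y(-2*4, -3 + P(-2))*4197 = (3 - (-8)*4)*4197 = (3 - 4*(-8))*4197 = (3 + 32)*4197 = 35*4197 = 146895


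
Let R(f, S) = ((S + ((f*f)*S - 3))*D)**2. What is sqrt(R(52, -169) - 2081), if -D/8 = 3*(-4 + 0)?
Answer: sqrt(1925999252617183) ≈ 4.3886e+7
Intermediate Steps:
D = 96 (D = -24*(-4 + 0) = -24*(-4) = -8*(-12) = 96)
R(f, S) = (-288 + 96*S + 96*S*f**2)**2 (R(f, S) = ((S + ((f*f)*S - 3))*96)**2 = ((S + (f**2*S - 3))*96)**2 = ((S + (S*f**2 - 3))*96)**2 = ((S + (-3 + S*f**2))*96)**2 = ((-3 + S + S*f**2)*96)**2 = (-288 + 96*S + 96*S*f**2)**2)
sqrt(R(52, -169) - 2081) = sqrt(9216*(-3 - 169 - 169*52**2)**2 - 2081) = sqrt(9216*(-3 - 169 - 169*2704)**2 - 2081) = sqrt(9216*(-3 - 169 - 456976)**2 - 2081) = sqrt(9216*(-457148)**2 - 2081) = sqrt(9216*208984293904 - 2081) = sqrt(1925999252619264 - 2081) = sqrt(1925999252617183)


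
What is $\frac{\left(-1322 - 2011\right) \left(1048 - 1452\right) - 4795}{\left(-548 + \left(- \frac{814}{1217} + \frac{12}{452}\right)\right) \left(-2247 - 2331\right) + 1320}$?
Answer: $\frac{184517013977}{345590890662} \approx 0.53392$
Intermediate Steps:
$\frac{\left(-1322 - 2011\right) \left(1048 - 1452\right) - 4795}{\left(-548 + \left(- \frac{814}{1217} + \frac{12}{452}\right)\right) \left(-2247 - 2331\right) + 1320} = \frac{- 3333 \left(1048 - 1452\right) - 4795}{\left(-548 + \left(\left(-814\right) \frac{1}{1217} + 12 \cdot \frac{1}{452}\right)\right) \left(-4578\right) + 1320} = \frac{\left(-3333\right) \left(-404\right) - 4795}{\left(-548 + \left(- \frac{814}{1217} + \frac{3}{113}\right)\right) \left(-4578\right) + 1320} = \frac{1346532 - 4795}{\left(-548 - \frac{88331}{137521}\right) \left(-4578\right) + 1320} = \frac{1341737}{\left(- \frac{75449839}{137521}\right) \left(-4578\right) + 1320} = \frac{1341737}{\frac{345409362942}{137521} + 1320} = \frac{1341737}{\frac{345590890662}{137521}} = 1341737 \cdot \frac{137521}{345590890662} = \frac{184517013977}{345590890662}$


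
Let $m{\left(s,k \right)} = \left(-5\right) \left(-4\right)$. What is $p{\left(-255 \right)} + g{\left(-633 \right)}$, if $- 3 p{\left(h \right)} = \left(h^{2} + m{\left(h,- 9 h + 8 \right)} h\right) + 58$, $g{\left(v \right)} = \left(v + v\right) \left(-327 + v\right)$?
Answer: $\frac{3586097}{3} \approx 1.1954 \cdot 10^{6}$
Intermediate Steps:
$m{\left(s,k \right)} = 20$
$g{\left(v \right)} = 2 v \left(-327 + v\right)$
$p{\left(h \right)} = - \frac{58}{3} - \frac{20 h}{3} - \frac{h^{2}}{3}$ ($p{\left(h \right)} = - \frac{\left(h^{2} + 20 h\right) + 58}{3} = - \frac{58 + h^{2} + 20 h}{3} = - \frac{58}{3} - \frac{20 h}{3} - \frac{h^{2}}{3}$)
$p{\left(-255 \right)} + g{\left(-633 \right)} = \left(- \frac{58}{3} - -1700 - \frac{\left(-255\right)^{2}}{3}\right) + 2 \left(-633\right) \left(-327 - 633\right) = \left(- \frac{58}{3} + 1700 - 21675\right) + 2 \left(-633\right) \left(-960\right) = \left(- \frac{58}{3} + 1700 - 21675\right) + 1215360 = - \frac{59983}{3} + 1215360 = \frac{3586097}{3}$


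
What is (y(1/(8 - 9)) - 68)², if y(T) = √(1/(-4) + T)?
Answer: (136 - I*√5)²/4 ≈ 4622.8 - 152.05*I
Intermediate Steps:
y(T) = √(-¼ + T)
(y(1/(8 - 9)) - 68)² = (√(-1 + 4/(8 - 9))/2 - 68)² = (√(-1 + 4/(-1))/2 - 68)² = (√(-1 + 4*(-1))/2 - 68)² = (√(-1 - 4)/2 - 68)² = (√(-5)/2 - 68)² = ((I*√5)/2 - 68)² = (I*√5/2 - 68)² = (-68 + I*√5/2)²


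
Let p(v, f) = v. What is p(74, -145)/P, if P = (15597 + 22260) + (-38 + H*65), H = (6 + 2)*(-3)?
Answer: 74/36259 ≈ 0.0020409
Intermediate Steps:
H = -24 (H = 8*(-3) = -24)
P = 36259 (P = (15597 + 22260) + (-38 - 24*65) = 37857 + (-38 - 1560) = 37857 - 1598 = 36259)
p(74, -145)/P = 74/36259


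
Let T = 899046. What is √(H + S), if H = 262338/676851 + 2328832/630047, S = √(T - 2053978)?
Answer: √(681986802492647743014 + 333990536700599956562*I*√288733)/12922664909 ≈ 23.225 + 23.137*I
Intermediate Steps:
S = 2*I*√288733 (S = √(899046 - 2053978) = √(-1154932) = 2*I*√288733 ≈ 1074.7*I)
H = 52774470846/12922664909 (H = 262338*(1/676851) + 2328832*(1/630047) = 87446/225617 + 211712/57277 = 52774470846/12922664909 ≈ 4.0839)
√(H + S) = √(52774470846/12922664909 + 2*I*√288733)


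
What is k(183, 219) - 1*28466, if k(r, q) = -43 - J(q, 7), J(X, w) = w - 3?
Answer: -28513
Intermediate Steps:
J(X, w) = -3 + w
k(r, q) = -47 (k(r, q) = -43 - (-3 + 7) = -43 - 1*4 = -43 - 4 = -47)
k(183, 219) - 1*28466 = -47 - 1*28466 = -47 - 28466 = -28513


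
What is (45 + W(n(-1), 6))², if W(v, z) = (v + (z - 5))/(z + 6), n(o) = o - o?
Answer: 292681/144 ≈ 2032.5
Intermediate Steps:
n(o) = 0
W(v, z) = (-5 + v + z)/(6 + z) (W(v, z) = (v + (-5 + z))/(6 + z) = (-5 + v + z)/(6 + z))
(45 + W(n(-1), 6))² = (45 + (-5 + 0 + 6)/(6 + 6))² = (45 + 1/12)² = (541/12)² = 292681/144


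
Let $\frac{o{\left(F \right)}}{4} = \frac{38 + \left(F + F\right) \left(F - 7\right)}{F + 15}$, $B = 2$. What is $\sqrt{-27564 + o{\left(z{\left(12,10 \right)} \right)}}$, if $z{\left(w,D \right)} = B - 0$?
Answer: $\frac{2 i \sqrt{1991193}}{17} \approx 166.01 i$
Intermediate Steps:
$z{\left(w,D \right)} = 2$ ($z{\left(w,D \right)} = 2 - 0 = 2 + 0 = 2$)
$o{\left(F \right)} = \frac{4 \left(38 + 2 F \left(-7 + F\right)\right)}{15 + F}$ ($o{\left(F \right)} = 4 \frac{38 + \left(F + F\right) \left(F - 7\right)}{F + 15} = 4 \frac{38 + 2 F \left(-7 + F\right)}{15 + F} = \frac{4 \left(38 + 2 F \left(-7 + F\right)\right)}{15 + F}$)
$\sqrt{-27564 + o{\left(z{\left(12,10 \right)} \right)}} = \sqrt{-27564 + \frac{8 \left(19 + 2^{2} - 14\right)}{15 + 2}} = \sqrt{-27564 + \frac{8 \left(19 + 4 - 14\right)}{17}} = \sqrt{-27564 + 8 \cdot \frac{1}{17} \cdot 9} = \sqrt{-27564 + \frac{72}{17}} = \sqrt{- \frac{468516}{17}} = \frac{2 i \sqrt{1991193}}{17}$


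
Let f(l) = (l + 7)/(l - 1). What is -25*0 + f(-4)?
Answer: -⅗ ≈ -0.60000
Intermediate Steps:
f(l) = (7 + l)/(-1 + l)
-25*0 + f(-4) = -25*0 + (7 - 4)/(-1 - 4) = -25*0 + 3/(-5) = 0 - ⅕*3 = 0 - ⅗ = -⅗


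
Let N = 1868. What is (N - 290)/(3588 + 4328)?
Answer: 789/3958 ≈ 0.19934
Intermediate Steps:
(N - 290)/(3588 + 4328) = (1868 - 290)/(3588 + 4328) = 1578/7916 = 1578*(1/7916) = 789/3958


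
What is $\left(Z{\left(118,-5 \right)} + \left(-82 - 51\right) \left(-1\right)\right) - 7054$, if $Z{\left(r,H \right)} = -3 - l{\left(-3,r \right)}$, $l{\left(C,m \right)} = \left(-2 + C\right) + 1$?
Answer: $-6920$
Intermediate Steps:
$l{\left(C,m \right)} = -1 + C$
$Z{\left(r,H \right)} = 1$ ($Z{\left(r,H \right)} = -3 - \left(-1 - 3\right) = -3 - -4 = -3 + 4 = 1$)
$\left(Z{\left(118,-5 \right)} + \left(-82 - 51\right) \left(-1\right)\right) - 7054 = \left(1 + \left(-82 - 51\right) \left(-1\right)\right) - 7054 = \left(1 - -133\right) - 7054 = \left(1 + 133\right) - 7054 = 134 - 7054 = -6920$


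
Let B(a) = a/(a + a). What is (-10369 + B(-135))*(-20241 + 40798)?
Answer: -426290509/2 ≈ -2.1315e+8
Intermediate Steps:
B(a) = ½ (B(a) = a/((2*a)) = (1/(2*a))*a = ½)
(-10369 + B(-135))*(-20241 + 40798) = (-10369 + ½)*(-20241 + 40798) = -20737/2*20557 = -426290509/2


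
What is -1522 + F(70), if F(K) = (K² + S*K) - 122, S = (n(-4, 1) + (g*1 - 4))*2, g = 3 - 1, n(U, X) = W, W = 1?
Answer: 3116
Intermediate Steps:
n(U, X) = 1
g = 2
S = -2 (S = (1 + (2*1 - 4))*2 = (1 + (2 - 4))*2 = (1 - 2)*2 = -1*2 = -2)
F(K) = -122 + K² - 2*K (F(K) = (K² - 2*K) - 122 = -122 + K² - 2*K)
-1522 + F(70) = -1522 + (-122 + 70² - 2*70) = -1522 + (-122 + 4900 - 140) = -1522 + 4638 = 3116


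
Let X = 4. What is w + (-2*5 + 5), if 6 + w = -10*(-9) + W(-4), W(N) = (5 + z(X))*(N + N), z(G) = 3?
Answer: 15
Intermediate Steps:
W(N) = 16*N (W(N) = (5 + 3)*(N + N) = 8*(2*N) = 16*N)
w = 20 (w = -6 + (-10*(-9) + 16*(-4)) = -6 + (90 - 64) = -6 + 26 = 20)
w + (-2*5 + 5) = 20 + (-2*5 + 5) = 20 + (-10 + 5) = 20 - 5 = 15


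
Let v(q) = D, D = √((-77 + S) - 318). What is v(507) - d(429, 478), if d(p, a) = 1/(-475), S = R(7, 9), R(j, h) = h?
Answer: 1/475 + I*√386 ≈ 0.0021053 + 19.647*I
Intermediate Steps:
S = 9
d(p, a) = -1/475
D = I*√386 (D = √((-77 + 9) - 318) = √(-68 - 318) = √(-386) = I*√386 ≈ 19.647*I)
v(q) = I*√386
v(507) - d(429, 478) = I*√386 - 1*(-1/475) = I*√386 + 1/475 = 1/475 + I*√386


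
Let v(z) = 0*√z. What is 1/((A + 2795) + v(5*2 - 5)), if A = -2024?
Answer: 1/771 ≈ 0.0012970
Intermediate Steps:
v(z) = 0
1/((A + 2795) + v(5*2 - 5)) = 1/((-2024 + 2795) + 0) = 1/(771 + 0) = 1/771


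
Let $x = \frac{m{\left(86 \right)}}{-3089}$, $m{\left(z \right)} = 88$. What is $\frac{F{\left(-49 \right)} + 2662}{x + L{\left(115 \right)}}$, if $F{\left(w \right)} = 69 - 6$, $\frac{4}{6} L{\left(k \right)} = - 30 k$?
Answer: $- \frac{8417525}{15985663} \approx -0.52657$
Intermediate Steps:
$L{\left(k \right)} = - 45 k$ ($L{\left(k \right)} = \frac{3 \left(- 30 k\right)}{2} = - 45 k$)
$F{\left(w \right)} = 63$ ($F{\left(w \right)} = 69 - 6 = 63$)
$x = - \frac{88}{3089}$ ($x = \frac{88}{-3089} = 88 \left(- \frac{1}{3089}\right) = - \frac{88}{3089} \approx -0.028488$)
$\frac{F{\left(-49 \right)} + 2662}{x + L{\left(115 \right)}} = \frac{63 + 2662}{- \frac{88}{3089} - 5175} = \frac{2725}{- \frac{88}{3089} - 5175} = \frac{2725}{- \frac{15985663}{3089}} = 2725 \left(- \frac{3089}{15985663}\right) = - \frac{8417525}{15985663}$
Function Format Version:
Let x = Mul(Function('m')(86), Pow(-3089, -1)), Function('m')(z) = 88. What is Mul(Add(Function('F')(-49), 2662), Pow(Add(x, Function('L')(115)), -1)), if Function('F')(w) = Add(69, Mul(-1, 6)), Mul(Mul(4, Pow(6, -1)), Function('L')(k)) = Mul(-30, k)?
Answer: Rational(-8417525, 15985663) ≈ -0.52657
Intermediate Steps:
Function('L')(k) = Mul(-45, k) (Function('L')(k) = Mul(Rational(3, 2), Mul(-30, k)) = Mul(-45, k))
Function('F')(w) = 63 (Function('F')(w) = Add(69, -6) = 63)
x = Rational(-88, 3089) (x = Mul(88, Pow(-3089, -1)) = Mul(88, Rational(-1, 3089)) = Rational(-88, 3089) ≈ -0.028488)
Mul(Add(Function('F')(-49), 2662), Pow(Add(x, Function('L')(115)), -1)) = Mul(Add(63, 2662), Pow(Add(Rational(-88, 3089), Mul(-45, 115)), -1)) = Mul(2725, Pow(Add(Rational(-88, 3089), -5175), -1)) = Mul(2725, Pow(Rational(-15985663, 3089), -1)) = Mul(2725, Rational(-3089, 15985663)) = Rational(-8417525, 15985663)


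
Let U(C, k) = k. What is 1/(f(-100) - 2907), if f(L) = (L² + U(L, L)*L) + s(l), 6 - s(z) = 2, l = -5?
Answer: 1/17097 ≈ 5.8490e-5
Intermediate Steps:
s(z) = 4 (s(z) = 6 - 1*2 = 6 - 2 = 4)
f(L) = 4 + 2*L² (f(L) = (L² + L*L) + 4 = (L² + L²) + 4 = 2*L² + 4 = 4 + 2*L²)
1/(f(-100) - 2907) = 1/((4 + 2*(-100)²) - 2907) = 1/((4 + 2*10000) - 2907) = 1/((4 + 20000) - 2907) = 1/(20004 - 2907) = 1/17097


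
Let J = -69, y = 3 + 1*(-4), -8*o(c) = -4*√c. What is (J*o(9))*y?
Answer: 207/2 ≈ 103.50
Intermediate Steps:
o(c) = √c/2 (o(c) = -(-1)*√c/2 = √c/2)
y = -1 (y = 3 - 4 = -1)
(J*o(9))*y = -69*√9/2*(-1) = -69*3/2*(-1) = -207/2*(-1) = 207/2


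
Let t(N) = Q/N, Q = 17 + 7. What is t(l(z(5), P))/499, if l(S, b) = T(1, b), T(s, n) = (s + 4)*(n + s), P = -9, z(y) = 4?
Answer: -3/2495 ≈ -0.0012024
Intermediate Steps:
Q = 24
T(s, n) = (4 + s)*(n + s)
l(S, b) = 5 + 5*b (l(S, b) = 1**2 + 4*b + 4*1 + b*1 = 1 + 4*b + 4 + b = 5 + 5*b)
t(N) = 24/N
t(l(z(5), P))/499 = (24/(5 + 5*(-9)))/499 = (24/(5 - 45))*(1/499) = (24/(-40))*(1/499) = (24*(-1/40))*(1/499) = -3/5*1/499 = -3/2495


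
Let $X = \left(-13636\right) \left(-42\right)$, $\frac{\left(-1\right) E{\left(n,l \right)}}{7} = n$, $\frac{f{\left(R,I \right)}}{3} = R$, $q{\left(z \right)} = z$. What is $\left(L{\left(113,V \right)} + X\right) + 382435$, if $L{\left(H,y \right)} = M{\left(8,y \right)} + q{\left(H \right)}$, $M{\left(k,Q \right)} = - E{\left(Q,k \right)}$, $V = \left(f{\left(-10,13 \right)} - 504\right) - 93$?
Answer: $950871$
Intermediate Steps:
$f{\left(R,I \right)} = 3 R$
$E{\left(n,l \right)} = - 7 n$
$V = -627$ ($V = \left(3 \left(-10\right) - 504\right) - 93 = \left(-30 - 504\right) - 93 = -534 - 93 = -627$)
$X = 572712$
$M{\left(k,Q \right)} = 7 Q$ ($M{\left(k,Q \right)} = - \left(-7\right) Q = 7 Q$)
$L{\left(H,y \right)} = H + 7 y$ ($L{\left(H,y \right)} = 7 y + H = H + 7 y$)
$\left(L{\left(113,V \right)} + X\right) + 382435 = \left(\left(113 + 7 \left(-627\right)\right) + 572712\right) + 382435 = \left(\left(113 - 4389\right) + 572712\right) + 382435 = \left(-4276 + 572712\right) + 382435 = 568436 + 382435 = 950871$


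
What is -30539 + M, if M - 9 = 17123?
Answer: -13407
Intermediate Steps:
M = 17132 (M = 9 + 17123 = 17132)
-30539 + M = -30539 + 17132 = -13407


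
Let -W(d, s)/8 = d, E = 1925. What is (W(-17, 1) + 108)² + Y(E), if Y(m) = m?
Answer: 61461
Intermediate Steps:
W(d, s) = -8*d
(W(-17, 1) + 108)² + Y(E) = (-8*(-17) + 108)² + 1925 = (136 + 108)² + 1925 = 244² + 1925 = 59536 + 1925 = 61461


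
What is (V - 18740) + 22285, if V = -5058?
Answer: -1513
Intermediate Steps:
(V - 18740) + 22285 = (-5058 - 18740) + 22285 = -23798 + 22285 = -1513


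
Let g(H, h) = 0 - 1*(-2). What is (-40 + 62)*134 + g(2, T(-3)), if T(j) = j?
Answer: 2950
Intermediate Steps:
g(H, h) = 2 (g(H, h) = 0 + 2 = 2)
(-40 + 62)*134 + g(2, T(-3)) = (-40 + 62)*134 + 2 = 22*134 + 2 = 2948 + 2 = 2950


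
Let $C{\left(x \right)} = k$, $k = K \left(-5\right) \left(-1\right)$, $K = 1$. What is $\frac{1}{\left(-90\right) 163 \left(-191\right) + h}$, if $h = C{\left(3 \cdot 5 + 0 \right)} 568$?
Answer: $\frac{1}{2804810} \approx 3.5653 \cdot 10^{-7}$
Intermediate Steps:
$k = 5$ ($k = 1 \left(-5\right) \left(-1\right) = \left(-5\right) \left(-1\right) = 5$)
$C{\left(x \right)} = 5$
$h = 2840$ ($h = 5 \cdot 568 = 2840$)
$\frac{1}{\left(-90\right) 163 \left(-191\right) + h} = \frac{1}{\left(-90\right) 163 \left(-191\right) + 2840} = \frac{1}{\left(-14670\right) \left(-191\right) + 2840} = \frac{1}{2801970 + 2840} = \frac{1}{2804810}$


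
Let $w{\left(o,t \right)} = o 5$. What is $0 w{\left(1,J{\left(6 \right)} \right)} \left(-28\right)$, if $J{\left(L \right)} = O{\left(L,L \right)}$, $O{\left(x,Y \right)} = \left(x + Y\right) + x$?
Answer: $0$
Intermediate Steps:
$O{\left(x,Y \right)} = Y + 2 x$ ($O{\left(x,Y \right)} = \left(Y + x\right) + x = Y + 2 x$)
$J{\left(L \right)} = 3 L$ ($J{\left(L \right)} = L + 2 L = 3 L$)
$w{\left(o,t \right)} = 5 o$
$0 w{\left(1,J{\left(6 \right)} \right)} \left(-28\right) = 0 \cdot 5 \cdot 1 \left(-28\right) = 0 \cdot 5 \left(-28\right) = 0 \left(-28\right) = 0$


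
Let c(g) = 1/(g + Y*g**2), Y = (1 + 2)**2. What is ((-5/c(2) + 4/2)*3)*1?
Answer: -564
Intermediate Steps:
Y = 9 (Y = 3**2 = 9)
c(g) = 1/(g + 9*g**2)
((-5/c(2) + 4/2)*3)*1 = ((-5/(1/(2*(1 + 9*2))) + 4/2)*3)*1 = ((-5/(1/(2*(1 + 18))) + 4*(1/2))*3)*1 = ((-5/((1/2)/19) + 2)*3)*1 = ((-5/((1/2)*(1/19)) + 2)*3)*1 = ((-5/1/38 + 2)*3)*1 = ((-5*38 + 2)*3)*1 = ((-190 + 2)*3)*1 = -188*3*1 = -564*1 = -564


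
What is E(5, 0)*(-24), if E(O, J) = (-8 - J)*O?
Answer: 960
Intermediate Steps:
E(O, J) = O*(-8 - J)
E(5, 0)*(-24) = -1*5*(8 + 0)*(-24) = -1*5*8*(-24) = -40*(-24) = 960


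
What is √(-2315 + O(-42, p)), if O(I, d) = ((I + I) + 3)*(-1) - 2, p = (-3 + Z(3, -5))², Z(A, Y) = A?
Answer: 2*I*√559 ≈ 47.286*I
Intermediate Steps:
p = 0 (p = (-3 + 3)² = 0² = 0)
O(I, d) = -5 - 2*I (O(I, d) = (2*I + 3)*(-1) - 2 = (3 + 2*I)*(-1) - 2 = (-3 - 2*I) - 2 = -5 - 2*I)
√(-2315 + O(-42, p)) = √(-2315 + (-5 - 2*(-42))) = √(-2315 + (-5 + 84)) = √(-2315 + 79) = √(-2236) = 2*I*√559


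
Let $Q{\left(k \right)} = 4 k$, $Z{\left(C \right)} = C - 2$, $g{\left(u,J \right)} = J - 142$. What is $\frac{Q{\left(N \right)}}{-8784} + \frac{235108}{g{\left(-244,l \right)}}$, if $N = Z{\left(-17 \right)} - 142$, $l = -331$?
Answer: $- \frac{516221015}{1038708} \approx -496.98$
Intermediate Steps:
$g{\left(u,J \right)} = -142 + J$ ($g{\left(u,J \right)} = J - 142 = -142 + J$)
$Z{\left(C \right)} = -2 + C$ ($Z{\left(C \right)} = C - 2 = -2 + C$)
$N = -161$ ($N = \left(-2 - 17\right) - 142 = -19 - 142 = -161$)
$\frac{Q{\left(N \right)}}{-8784} + \frac{235108}{g{\left(-244,l \right)}} = \frac{4 \left(-161\right)}{-8784} + \frac{235108}{-142 - 331} = \left(-644\right) \left(- \frac{1}{8784}\right) + \frac{235108}{-473} = \frac{161}{2196} + 235108 \left(- \frac{1}{473}\right) = \frac{161}{2196} - \frac{235108}{473} = - \frac{516221015}{1038708}$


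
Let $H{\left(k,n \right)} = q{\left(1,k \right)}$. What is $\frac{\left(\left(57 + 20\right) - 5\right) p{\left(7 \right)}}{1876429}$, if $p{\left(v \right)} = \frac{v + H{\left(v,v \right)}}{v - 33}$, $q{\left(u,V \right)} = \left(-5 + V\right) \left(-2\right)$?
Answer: $- \frac{108}{24393577} \approx -4.4274 \cdot 10^{-6}$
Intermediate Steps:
$q{\left(u,V \right)} = 10 - 2 V$
$H{\left(k,n \right)} = 10 - 2 k$
$p{\left(v \right)} = \frac{10 - v}{-33 + v}$ ($p{\left(v \right)} = \frac{v - \left(-10 + 2 v\right)}{v - 33} = \frac{10 - v}{-33 + v}$)
$\frac{\left(\left(57 + 20\right) - 5\right) p{\left(7 \right)}}{1876429} = \frac{\left(\left(57 + 20\right) - 5\right) \frac{10 - 7}{-33 + 7}}{1876429} = \left(77 + \left(-38 + 33\right)\right) \frac{10 - 7}{-26} \cdot \frac{1}{1876429} = \left(77 - 5\right) \left(\left(- \frac{1}{26}\right) 3\right) \frac{1}{1876429} = 72 \left(- \frac{3}{26}\right) \frac{1}{1876429} = \left(- \frac{108}{13}\right) \frac{1}{1876429} = - \frac{108}{24393577}$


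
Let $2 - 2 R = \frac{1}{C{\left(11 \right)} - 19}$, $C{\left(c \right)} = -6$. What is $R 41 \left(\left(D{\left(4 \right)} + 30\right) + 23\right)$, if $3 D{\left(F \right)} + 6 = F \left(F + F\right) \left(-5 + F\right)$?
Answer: $\frac{84337}{50} \approx 1686.7$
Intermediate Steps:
$R = \frac{51}{50}$ ($R = 1 - \frac{1}{2 \left(-6 - 19\right)} = 1 - \frac{1}{2 \left(-25\right)} = 1 - - \frac{1}{50} = 1 + \frac{1}{50} = \frac{51}{50} \approx 1.02$)
$D{\left(F \right)} = -2 + \frac{2 F^{2} \left(-5 + F\right)}{3}$ ($D{\left(F \right)} = -2 + \frac{F \left(F + F\right) \left(-5 + F\right)}{3} = -2 + \frac{F 2 F \left(-5 + F\right)}{3} = -2 + \frac{2 F^{2} \left(-5 + F\right)}{3}$)
$R 41 \left(\left(D{\left(4 \right)} + 30\right) + 23\right) = \frac{51}{50} \cdot 41 \left(\left(\left(-2 - \frac{10 \cdot 4^{2}}{3} + \frac{2 \cdot 4^{3}}{3}\right) + 30\right) + 23\right) = \frac{2091 \left(\left(\left(-2 - \frac{160}{3} + \frac{2}{3} \cdot 64\right) + 30\right) + 23\right)}{50} = \frac{2091 \left(\left(\left(-2 - \frac{160}{3} + \frac{128}{3}\right) + 30\right) + 23\right)}{50} = \frac{2091 \left(\left(- \frac{38}{3} + 30\right) + 23\right)}{50} = \frac{2091 \left(\frac{52}{3} + 23\right)}{50} = \frac{2091}{50} \cdot \frac{121}{3} = \frac{84337}{50}$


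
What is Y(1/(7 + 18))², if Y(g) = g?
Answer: 1/625 ≈ 0.0016000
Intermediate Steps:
Y(1/(7 + 18))² = (1/(7 + 18))² = (1/25)² = 1/625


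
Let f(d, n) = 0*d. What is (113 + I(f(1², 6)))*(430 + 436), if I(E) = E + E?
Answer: 97858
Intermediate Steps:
f(d, n) = 0
I(E) = 2*E
(113 + I(f(1², 6)))*(430 + 436) = (113 + 2*0)*(430 + 436) = (113 + 0)*866 = 113*866 = 97858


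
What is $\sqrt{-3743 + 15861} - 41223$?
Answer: $-41223 + \sqrt{12118} \approx -41113.0$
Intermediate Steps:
$\sqrt{-3743 + 15861} - 41223 = \sqrt{12118} - 41223 = -41223 + \sqrt{12118}$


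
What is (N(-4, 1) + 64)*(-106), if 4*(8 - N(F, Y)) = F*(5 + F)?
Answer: -7738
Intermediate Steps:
N(F, Y) = 8 - F*(5 + F)/4
(N(-4, 1) + 64)*(-106) = ((8 - 5/4*(-4) - ¼*(-4)²) + 64)*(-106) = ((8 + 5 - ¼*16) + 64)*(-106) = ((8 + 5 - 4) + 64)*(-106) = (9 + 64)*(-106) = 73*(-106) = -7738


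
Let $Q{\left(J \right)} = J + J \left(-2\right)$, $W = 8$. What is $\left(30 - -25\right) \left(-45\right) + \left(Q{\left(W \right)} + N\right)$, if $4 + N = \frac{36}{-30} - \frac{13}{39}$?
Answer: $- \frac{37328}{15} \approx -2488.5$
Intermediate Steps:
$Q{\left(J \right)} = - J$ ($Q{\left(J \right)} = J - 2 J = - J$)
$N = - \frac{83}{15}$ ($N = -4 + \left(\frac{36}{-30} - \frac{13}{39}\right) = -4 + \left(36 \left(- \frac{1}{30}\right) - \frac{1}{3}\right) = -4 - \frac{23}{15} = - \frac{83}{15} \approx -5.5333$)
$\left(30 - -25\right) \left(-45\right) + \left(Q{\left(W \right)} + N\right) = \left(30 - -25\right) \left(-45\right) - \frac{203}{15} = \left(30 + 25\right) \left(-45\right) - \frac{203}{15} = 55 \left(-45\right) - \frac{203}{15} = -2475 - \frac{203}{15} = - \frac{37328}{15}$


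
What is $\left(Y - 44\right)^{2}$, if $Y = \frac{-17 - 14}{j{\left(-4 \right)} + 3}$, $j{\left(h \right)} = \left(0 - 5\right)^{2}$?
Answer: $\frac{1595169}{784} \approx 2034.7$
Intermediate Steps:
$j{\left(h \right)} = 25$ ($j{\left(h \right)} = \left(-5\right)^{2} = 25$)
$Y = - \frac{31}{28}$ ($Y = \frac{-17 - 14}{25 + 3} = - \frac{31}{28} \approx -1.1071$)
$\left(Y - 44\right)^{2} = \left(- \frac{31}{28} - 44\right)^{2} = \left(- \frac{1263}{28}\right)^{2} = \frac{1595169}{784}$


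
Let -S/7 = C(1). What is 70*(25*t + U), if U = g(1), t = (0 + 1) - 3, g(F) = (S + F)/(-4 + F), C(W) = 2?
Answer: -9590/3 ≈ -3196.7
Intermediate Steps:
S = -14 (S = -7*2 = -14)
g(F) = (-14 + F)/(-4 + F)
t = -2 (t = 1 - 3 = -2)
U = 13/3 (U = (-14 + 1)/(-4 + 1) = -13/(-3) = -1/3*(-13) = 13/3 ≈ 4.3333)
70*(25*t + U) = 70*(25*(-2) + 13/3) = 70*(-50 + 13/3) = 70*(-137/3) = -9590/3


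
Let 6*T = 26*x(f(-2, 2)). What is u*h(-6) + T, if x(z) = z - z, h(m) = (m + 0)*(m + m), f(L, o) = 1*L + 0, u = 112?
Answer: 8064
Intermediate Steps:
f(L, o) = L (f(L, o) = L + 0 = L)
h(m) = 2*m² (h(m) = m*(2*m) = 2*m²)
x(z) = 0
T = 0 (T = (26*0)/6 = (⅙)*0 = 0)
u*h(-6) + T = 112*(2*(-6)²) + 0 = 112*(2*36) + 0 = 112*72 + 0 = 8064 + 0 = 8064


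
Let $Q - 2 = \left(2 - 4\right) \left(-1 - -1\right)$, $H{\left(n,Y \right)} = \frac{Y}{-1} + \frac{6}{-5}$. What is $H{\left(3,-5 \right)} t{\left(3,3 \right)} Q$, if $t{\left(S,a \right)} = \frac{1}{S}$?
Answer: $\frac{38}{15} \approx 2.5333$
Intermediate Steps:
$H{\left(n,Y \right)} = - \frac{6}{5} - Y$ ($H{\left(n,Y \right)} = Y \left(-1\right) + 6 \left(- \frac{1}{5}\right) = - Y - \frac{6}{5} = - \frac{6}{5} - Y$)
$Q = 2$ ($Q = 2 + \left(2 - 4\right) \left(-1 - -1\right) = 2 - 2 \left(-1 + 1\right) = 2 - 0 = 2 + 0 = 2$)
$H{\left(3,-5 \right)} t{\left(3,3 \right)} Q = \frac{- \frac{6}{5} - -5}{3} \cdot 2 = \left(- \frac{6}{5} + 5\right) \frac{1}{3} \cdot 2 = \frac{19}{5} \cdot \frac{1}{3} \cdot 2 = \frac{19}{15} \cdot 2 = \frac{38}{15}$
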